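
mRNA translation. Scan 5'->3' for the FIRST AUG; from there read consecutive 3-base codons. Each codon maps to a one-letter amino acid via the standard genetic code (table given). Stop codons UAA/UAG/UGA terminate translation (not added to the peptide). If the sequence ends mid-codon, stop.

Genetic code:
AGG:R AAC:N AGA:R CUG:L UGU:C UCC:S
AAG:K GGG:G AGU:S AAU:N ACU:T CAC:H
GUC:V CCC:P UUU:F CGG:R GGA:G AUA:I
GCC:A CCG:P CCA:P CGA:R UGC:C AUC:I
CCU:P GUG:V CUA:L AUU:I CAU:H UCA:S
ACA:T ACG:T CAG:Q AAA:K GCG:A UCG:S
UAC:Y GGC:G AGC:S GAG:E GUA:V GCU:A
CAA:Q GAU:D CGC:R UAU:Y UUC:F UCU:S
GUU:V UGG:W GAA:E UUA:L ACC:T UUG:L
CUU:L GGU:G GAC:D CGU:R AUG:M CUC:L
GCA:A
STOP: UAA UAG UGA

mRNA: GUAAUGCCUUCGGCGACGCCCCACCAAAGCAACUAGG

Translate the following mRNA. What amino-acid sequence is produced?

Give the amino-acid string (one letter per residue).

start AUG at pos 3
pos 3: AUG -> M; peptide=M
pos 6: CCU -> P; peptide=MP
pos 9: UCG -> S; peptide=MPS
pos 12: GCG -> A; peptide=MPSA
pos 15: ACG -> T; peptide=MPSAT
pos 18: CCC -> P; peptide=MPSATP
pos 21: CAC -> H; peptide=MPSATPH
pos 24: CAA -> Q; peptide=MPSATPHQ
pos 27: AGC -> S; peptide=MPSATPHQS
pos 30: AAC -> N; peptide=MPSATPHQSN
pos 33: UAG -> STOP

Answer: MPSATPHQSN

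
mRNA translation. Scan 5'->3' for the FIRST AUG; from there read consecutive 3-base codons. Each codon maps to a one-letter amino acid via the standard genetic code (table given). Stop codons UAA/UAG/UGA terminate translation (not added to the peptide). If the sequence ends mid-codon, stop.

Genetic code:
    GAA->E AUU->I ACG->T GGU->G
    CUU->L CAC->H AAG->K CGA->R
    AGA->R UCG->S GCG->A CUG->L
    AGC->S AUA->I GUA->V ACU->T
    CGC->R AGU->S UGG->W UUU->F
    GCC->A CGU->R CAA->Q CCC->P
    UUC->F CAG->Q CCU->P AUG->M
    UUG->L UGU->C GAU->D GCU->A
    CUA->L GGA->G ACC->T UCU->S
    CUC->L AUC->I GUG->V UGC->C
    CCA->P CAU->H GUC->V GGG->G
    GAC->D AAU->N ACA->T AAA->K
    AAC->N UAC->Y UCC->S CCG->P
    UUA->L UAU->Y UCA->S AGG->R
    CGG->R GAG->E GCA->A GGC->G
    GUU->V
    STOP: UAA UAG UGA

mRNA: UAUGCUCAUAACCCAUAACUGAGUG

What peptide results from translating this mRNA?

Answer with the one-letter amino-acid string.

start AUG at pos 1
pos 1: AUG -> M; peptide=M
pos 4: CUC -> L; peptide=ML
pos 7: AUA -> I; peptide=MLI
pos 10: ACC -> T; peptide=MLIT
pos 13: CAU -> H; peptide=MLITH
pos 16: AAC -> N; peptide=MLITHN
pos 19: UGA -> STOP

Answer: MLITHN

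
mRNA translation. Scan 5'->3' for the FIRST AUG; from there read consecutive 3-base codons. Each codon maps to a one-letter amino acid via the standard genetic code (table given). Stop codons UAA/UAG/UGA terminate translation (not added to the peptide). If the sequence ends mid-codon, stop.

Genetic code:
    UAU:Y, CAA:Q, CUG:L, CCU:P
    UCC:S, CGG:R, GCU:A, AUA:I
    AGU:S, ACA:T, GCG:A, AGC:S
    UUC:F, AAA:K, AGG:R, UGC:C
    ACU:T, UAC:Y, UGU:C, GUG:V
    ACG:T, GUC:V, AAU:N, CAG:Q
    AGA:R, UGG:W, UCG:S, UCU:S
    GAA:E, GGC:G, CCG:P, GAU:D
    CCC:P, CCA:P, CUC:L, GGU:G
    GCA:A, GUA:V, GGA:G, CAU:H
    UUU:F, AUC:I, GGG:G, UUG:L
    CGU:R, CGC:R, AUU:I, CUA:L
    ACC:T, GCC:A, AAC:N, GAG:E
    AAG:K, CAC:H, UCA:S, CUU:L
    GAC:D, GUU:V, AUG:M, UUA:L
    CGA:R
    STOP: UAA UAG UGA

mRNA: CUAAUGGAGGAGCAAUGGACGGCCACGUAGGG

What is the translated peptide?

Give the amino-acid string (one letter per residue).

Answer: MEEQWTAT

Derivation:
start AUG at pos 3
pos 3: AUG -> M; peptide=M
pos 6: GAG -> E; peptide=ME
pos 9: GAG -> E; peptide=MEE
pos 12: CAA -> Q; peptide=MEEQ
pos 15: UGG -> W; peptide=MEEQW
pos 18: ACG -> T; peptide=MEEQWT
pos 21: GCC -> A; peptide=MEEQWTA
pos 24: ACG -> T; peptide=MEEQWTAT
pos 27: UAG -> STOP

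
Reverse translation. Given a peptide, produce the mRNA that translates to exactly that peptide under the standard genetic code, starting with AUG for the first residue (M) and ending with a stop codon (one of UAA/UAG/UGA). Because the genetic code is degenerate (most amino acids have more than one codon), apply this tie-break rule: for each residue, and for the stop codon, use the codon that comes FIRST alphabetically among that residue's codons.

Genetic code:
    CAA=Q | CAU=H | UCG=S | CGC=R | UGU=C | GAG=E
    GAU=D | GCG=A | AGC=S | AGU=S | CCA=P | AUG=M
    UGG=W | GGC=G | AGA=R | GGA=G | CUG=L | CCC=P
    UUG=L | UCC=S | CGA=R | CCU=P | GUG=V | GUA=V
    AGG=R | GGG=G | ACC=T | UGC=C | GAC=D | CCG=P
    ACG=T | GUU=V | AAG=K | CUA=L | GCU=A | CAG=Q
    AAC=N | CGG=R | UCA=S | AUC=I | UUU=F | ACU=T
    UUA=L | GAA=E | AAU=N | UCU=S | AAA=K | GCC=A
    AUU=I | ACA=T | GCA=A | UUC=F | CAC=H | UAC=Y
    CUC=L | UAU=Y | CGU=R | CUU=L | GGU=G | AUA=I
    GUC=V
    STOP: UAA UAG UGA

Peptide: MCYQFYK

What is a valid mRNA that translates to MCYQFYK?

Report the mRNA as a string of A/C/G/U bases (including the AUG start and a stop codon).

residue 1: M -> AUG (start codon)
residue 2: C codons sorted = UGC,UGU -> pick first = UGC
residue 3: Y codons sorted = UAC,UAU -> pick first = UAC
residue 4: Q codons sorted = CAA,CAG -> pick first = CAA
residue 5: F codons sorted = UUC,UUU -> pick first = UUC
residue 6: Y codons sorted = UAC,UAU -> pick first = UAC
residue 7: K codons sorted = AAA,AAG -> pick first = AAA
terminator: stop codons sorted = UAA,UAG,UGA -> pick first = UAA

Answer: mRNA: AUGUGCUACCAAUUCUACAAAUAA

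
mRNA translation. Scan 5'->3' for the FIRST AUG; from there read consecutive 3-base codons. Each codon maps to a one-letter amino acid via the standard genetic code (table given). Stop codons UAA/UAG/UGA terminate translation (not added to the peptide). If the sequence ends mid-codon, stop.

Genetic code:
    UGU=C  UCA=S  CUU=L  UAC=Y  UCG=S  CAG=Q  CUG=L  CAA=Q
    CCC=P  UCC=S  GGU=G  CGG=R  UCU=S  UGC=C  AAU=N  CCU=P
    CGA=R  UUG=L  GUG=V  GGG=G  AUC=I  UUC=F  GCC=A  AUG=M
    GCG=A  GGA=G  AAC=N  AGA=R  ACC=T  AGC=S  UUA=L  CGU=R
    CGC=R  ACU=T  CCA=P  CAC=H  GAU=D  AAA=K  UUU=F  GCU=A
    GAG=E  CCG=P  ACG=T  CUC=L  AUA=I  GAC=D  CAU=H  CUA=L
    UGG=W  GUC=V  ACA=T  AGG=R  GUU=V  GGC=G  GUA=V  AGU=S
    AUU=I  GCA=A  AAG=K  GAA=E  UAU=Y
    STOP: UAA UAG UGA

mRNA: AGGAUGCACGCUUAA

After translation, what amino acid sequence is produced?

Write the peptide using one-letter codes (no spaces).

Answer: MHA

Derivation:
start AUG at pos 3
pos 3: AUG -> M; peptide=M
pos 6: CAC -> H; peptide=MH
pos 9: GCU -> A; peptide=MHA
pos 12: UAA -> STOP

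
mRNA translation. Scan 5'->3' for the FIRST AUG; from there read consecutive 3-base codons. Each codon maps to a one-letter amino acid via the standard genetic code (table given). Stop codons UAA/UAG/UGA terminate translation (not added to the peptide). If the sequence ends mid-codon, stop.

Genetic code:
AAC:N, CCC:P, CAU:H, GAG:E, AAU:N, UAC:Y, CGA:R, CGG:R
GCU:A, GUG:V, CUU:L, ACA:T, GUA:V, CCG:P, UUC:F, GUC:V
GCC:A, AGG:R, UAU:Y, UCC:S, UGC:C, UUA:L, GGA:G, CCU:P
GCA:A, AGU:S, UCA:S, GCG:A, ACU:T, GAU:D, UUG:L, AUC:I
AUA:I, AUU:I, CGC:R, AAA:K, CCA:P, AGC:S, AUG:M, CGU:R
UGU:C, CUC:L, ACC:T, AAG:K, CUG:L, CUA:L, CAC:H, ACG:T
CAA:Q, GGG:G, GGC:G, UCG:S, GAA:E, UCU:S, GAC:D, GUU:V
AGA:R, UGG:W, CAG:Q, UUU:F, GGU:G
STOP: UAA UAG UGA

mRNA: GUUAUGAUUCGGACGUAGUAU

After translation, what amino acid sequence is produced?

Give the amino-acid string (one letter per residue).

start AUG at pos 3
pos 3: AUG -> M; peptide=M
pos 6: AUU -> I; peptide=MI
pos 9: CGG -> R; peptide=MIR
pos 12: ACG -> T; peptide=MIRT
pos 15: UAG -> STOP

Answer: MIRT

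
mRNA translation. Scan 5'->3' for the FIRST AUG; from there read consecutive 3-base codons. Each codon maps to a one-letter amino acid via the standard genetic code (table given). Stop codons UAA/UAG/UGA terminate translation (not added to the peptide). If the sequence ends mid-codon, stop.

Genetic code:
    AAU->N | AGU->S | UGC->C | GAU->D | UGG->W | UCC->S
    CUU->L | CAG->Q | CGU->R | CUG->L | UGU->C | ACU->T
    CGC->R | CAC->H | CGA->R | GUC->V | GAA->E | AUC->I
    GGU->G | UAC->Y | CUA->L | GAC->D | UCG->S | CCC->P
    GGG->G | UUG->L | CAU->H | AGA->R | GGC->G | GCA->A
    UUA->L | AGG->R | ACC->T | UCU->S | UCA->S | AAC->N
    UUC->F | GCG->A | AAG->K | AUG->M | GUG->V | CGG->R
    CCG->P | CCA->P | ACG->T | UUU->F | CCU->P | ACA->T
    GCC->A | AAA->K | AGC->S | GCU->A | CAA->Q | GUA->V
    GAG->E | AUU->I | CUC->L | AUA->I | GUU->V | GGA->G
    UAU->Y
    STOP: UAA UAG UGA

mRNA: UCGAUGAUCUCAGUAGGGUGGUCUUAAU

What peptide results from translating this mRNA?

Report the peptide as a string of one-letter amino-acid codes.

start AUG at pos 3
pos 3: AUG -> M; peptide=M
pos 6: AUC -> I; peptide=MI
pos 9: UCA -> S; peptide=MIS
pos 12: GUA -> V; peptide=MISV
pos 15: GGG -> G; peptide=MISVG
pos 18: UGG -> W; peptide=MISVGW
pos 21: UCU -> S; peptide=MISVGWS
pos 24: UAA -> STOP

Answer: MISVGWS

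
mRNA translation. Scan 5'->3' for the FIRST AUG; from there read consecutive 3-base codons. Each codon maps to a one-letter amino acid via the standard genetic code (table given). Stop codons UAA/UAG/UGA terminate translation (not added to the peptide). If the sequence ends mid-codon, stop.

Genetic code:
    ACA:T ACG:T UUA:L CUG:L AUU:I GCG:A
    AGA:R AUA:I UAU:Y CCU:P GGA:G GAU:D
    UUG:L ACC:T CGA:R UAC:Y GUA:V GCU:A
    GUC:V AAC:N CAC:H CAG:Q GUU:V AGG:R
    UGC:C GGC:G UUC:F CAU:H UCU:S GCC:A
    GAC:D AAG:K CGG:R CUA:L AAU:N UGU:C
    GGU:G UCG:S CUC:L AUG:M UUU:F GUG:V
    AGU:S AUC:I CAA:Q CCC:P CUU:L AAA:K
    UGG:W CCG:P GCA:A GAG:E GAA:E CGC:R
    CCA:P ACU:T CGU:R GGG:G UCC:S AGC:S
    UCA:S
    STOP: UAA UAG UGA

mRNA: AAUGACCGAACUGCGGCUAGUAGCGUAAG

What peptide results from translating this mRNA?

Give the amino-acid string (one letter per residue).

start AUG at pos 1
pos 1: AUG -> M; peptide=M
pos 4: ACC -> T; peptide=MT
pos 7: GAA -> E; peptide=MTE
pos 10: CUG -> L; peptide=MTEL
pos 13: CGG -> R; peptide=MTELR
pos 16: CUA -> L; peptide=MTELRL
pos 19: GUA -> V; peptide=MTELRLV
pos 22: GCG -> A; peptide=MTELRLVA
pos 25: UAA -> STOP

Answer: MTELRLVA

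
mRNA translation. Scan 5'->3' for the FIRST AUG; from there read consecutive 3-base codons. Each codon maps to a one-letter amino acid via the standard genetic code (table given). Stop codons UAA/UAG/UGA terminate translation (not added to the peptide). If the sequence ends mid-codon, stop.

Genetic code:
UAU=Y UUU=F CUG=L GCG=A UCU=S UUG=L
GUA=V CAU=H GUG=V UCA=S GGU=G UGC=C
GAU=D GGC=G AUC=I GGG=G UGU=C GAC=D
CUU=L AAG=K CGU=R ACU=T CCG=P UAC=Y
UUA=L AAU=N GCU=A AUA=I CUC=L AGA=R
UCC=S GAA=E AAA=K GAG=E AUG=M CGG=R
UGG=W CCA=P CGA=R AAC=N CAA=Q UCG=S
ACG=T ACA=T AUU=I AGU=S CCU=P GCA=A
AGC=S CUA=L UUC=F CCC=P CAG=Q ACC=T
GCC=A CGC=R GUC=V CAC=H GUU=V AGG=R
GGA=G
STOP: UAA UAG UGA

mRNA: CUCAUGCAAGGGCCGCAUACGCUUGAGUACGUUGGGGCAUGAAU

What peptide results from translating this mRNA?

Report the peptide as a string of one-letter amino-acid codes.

Answer: MQGPHTLEYVGA

Derivation:
start AUG at pos 3
pos 3: AUG -> M; peptide=M
pos 6: CAA -> Q; peptide=MQ
pos 9: GGG -> G; peptide=MQG
pos 12: CCG -> P; peptide=MQGP
pos 15: CAU -> H; peptide=MQGPH
pos 18: ACG -> T; peptide=MQGPHT
pos 21: CUU -> L; peptide=MQGPHTL
pos 24: GAG -> E; peptide=MQGPHTLE
pos 27: UAC -> Y; peptide=MQGPHTLEY
pos 30: GUU -> V; peptide=MQGPHTLEYV
pos 33: GGG -> G; peptide=MQGPHTLEYVG
pos 36: GCA -> A; peptide=MQGPHTLEYVGA
pos 39: UGA -> STOP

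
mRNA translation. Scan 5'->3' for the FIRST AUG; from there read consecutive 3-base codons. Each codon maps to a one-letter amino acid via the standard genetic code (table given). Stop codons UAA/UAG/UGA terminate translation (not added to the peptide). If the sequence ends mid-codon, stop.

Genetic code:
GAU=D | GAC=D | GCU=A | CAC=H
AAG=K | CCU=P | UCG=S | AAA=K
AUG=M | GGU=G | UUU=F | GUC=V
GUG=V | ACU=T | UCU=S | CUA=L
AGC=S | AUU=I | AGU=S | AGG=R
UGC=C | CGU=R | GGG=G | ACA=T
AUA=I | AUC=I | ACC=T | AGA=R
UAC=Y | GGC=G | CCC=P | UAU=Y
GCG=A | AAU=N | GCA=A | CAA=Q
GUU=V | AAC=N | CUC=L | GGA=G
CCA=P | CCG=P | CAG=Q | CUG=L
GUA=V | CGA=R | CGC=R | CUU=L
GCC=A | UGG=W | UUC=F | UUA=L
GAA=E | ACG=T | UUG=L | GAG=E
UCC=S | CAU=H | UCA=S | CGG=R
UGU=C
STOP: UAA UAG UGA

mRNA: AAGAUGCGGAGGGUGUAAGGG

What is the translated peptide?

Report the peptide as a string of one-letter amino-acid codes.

start AUG at pos 3
pos 3: AUG -> M; peptide=M
pos 6: CGG -> R; peptide=MR
pos 9: AGG -> R; peptide=MRR
pos 12: GUG -> V; peptide=MRRV
pos 15: UAA -> STOP

Answer: MRRV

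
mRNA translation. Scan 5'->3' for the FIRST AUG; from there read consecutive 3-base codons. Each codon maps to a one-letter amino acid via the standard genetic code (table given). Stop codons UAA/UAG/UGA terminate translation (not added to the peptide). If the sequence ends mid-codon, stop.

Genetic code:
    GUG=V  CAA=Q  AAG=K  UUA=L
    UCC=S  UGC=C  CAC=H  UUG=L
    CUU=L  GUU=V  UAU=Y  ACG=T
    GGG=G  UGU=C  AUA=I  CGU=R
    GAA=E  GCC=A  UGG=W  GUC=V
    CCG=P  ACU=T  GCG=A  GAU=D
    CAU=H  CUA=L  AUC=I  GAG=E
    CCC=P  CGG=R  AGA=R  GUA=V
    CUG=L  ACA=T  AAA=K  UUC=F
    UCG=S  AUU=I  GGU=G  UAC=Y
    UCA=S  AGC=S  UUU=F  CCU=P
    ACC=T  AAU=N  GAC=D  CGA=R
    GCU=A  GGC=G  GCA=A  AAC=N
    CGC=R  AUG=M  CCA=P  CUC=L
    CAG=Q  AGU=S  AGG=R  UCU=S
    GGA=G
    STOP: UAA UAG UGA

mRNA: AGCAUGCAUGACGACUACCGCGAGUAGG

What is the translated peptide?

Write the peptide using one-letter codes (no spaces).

start AUG at pos 3
pos 3: AUG -> M; peptide=M
pos 6: CAU -> H; peptide=MH
pos 9: GAC -> D; peptide=MHD
pos 12: GAC -> D; peptide=MHDD
pos 15: UAC -> Y; peptide=MHDDY
pos 18: CGC -> R; peptide=MHDDYR
pos 21: GAG -> E; peptide=MHDDYRE
pos 24: UAG -> STOP

Answer: MHDDYRE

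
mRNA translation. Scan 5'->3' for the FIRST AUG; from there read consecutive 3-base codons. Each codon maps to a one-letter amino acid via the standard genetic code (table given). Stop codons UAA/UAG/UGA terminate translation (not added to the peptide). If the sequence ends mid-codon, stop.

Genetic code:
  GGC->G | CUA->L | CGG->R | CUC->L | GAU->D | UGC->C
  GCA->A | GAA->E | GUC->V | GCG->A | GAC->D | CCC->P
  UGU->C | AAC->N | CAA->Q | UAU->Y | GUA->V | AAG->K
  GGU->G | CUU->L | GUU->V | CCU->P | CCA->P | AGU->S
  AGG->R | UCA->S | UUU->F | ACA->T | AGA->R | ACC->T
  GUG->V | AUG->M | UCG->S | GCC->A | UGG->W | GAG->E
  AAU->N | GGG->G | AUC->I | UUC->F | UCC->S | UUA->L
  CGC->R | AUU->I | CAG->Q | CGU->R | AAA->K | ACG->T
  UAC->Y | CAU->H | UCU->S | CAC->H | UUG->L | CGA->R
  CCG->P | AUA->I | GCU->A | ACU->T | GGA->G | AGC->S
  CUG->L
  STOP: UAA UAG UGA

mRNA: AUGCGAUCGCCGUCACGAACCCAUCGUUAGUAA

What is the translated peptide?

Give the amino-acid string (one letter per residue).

Answer: MRSPSRTHR

Derivation:
start AUG at pos 0
pos 0: AUG -> M; peptide=M
pos 3: CGA -> R; peptide=MR
pos 6: UCG -> S; peptide=MRS
pos 9: CCG -> P; peptide=MRSP
pos 12: UCA -> S; peptide=MRSPS
pos 15: CGA -> R; peptide=MRSPSR
pos 18: ACC -> T; peptide=MRSPSRT
pos 21: CAU -> H; peptide=MRSPSRTH
pos 24: CGU -> R; peptide=MRSPSRTHR
pos 27: UAG -> STOP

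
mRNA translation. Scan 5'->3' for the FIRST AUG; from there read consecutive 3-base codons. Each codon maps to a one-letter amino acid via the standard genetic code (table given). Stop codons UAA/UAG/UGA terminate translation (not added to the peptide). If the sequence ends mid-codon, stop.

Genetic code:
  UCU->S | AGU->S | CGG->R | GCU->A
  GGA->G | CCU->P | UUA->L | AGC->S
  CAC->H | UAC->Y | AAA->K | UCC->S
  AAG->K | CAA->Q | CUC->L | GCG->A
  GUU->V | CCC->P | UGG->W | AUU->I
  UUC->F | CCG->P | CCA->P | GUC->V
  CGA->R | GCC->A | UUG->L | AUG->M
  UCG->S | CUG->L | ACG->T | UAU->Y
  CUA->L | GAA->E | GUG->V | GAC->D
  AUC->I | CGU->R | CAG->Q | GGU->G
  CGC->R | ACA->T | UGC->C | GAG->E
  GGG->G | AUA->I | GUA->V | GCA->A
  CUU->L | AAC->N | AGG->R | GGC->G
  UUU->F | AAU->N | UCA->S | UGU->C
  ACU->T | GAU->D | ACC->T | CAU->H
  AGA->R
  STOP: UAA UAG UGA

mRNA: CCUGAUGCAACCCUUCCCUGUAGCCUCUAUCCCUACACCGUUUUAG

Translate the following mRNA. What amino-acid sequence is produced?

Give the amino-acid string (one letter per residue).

start AUG at pos 4
pos 4: AUG -> M; peptide=M
pos 7: CAA -> Q; peptide=MQ
pos 10: CCC -> P; peptide=MQP
pos 13: UUC -> F; peptide=MQPF
pos 16: CCU -> P; peptide=MQPFP
pos 19: GUA -> V; peptide=MQPFPV
pos 22: GCC -> A; peptide=MQPFPVA
pos 25: UCU -> S; peptide=MQPFPVAS
pos 28: AUC -> I; peptide=MQPFPVASI
pos 31: CCU -> P; peptide=MQPFPVASIP
pos 34: ACA -> T; peptide=MQPFPVASIPT
pos 37: CCG -> P; peptide=MQPFPVASIPTP
pos 40: UUU -> F; peptide=MQPFPVASIPTPF
pos 43: UAG -> STOP

Answer: MQPFPVASIPTPF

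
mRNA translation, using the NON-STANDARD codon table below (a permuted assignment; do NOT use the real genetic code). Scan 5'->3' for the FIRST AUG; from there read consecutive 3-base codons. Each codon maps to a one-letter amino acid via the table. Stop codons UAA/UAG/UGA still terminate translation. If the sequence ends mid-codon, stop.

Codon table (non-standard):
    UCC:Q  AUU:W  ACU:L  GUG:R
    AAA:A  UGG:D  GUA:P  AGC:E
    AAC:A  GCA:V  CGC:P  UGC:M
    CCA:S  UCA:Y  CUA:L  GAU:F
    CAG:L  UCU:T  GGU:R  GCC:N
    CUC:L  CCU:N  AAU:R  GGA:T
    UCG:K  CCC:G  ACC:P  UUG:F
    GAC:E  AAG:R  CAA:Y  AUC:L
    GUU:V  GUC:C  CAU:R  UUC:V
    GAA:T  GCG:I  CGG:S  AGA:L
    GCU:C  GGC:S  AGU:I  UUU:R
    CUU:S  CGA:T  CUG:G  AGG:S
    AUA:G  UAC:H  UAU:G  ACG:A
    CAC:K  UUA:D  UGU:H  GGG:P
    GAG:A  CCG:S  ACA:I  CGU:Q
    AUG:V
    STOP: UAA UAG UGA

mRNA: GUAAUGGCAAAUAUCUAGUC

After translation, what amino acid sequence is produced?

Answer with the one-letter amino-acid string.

Answer: VVRL

Derivation:
start AUG at pos 3
pos 3: AUG -> V; peptide=V
pos 6: GCA -> V; peptide=VV
pos 9: AAU -> R; peptide=VVR
pos 12: AUC -> L; peptide=VVRL
pos 15: UAG -> STOP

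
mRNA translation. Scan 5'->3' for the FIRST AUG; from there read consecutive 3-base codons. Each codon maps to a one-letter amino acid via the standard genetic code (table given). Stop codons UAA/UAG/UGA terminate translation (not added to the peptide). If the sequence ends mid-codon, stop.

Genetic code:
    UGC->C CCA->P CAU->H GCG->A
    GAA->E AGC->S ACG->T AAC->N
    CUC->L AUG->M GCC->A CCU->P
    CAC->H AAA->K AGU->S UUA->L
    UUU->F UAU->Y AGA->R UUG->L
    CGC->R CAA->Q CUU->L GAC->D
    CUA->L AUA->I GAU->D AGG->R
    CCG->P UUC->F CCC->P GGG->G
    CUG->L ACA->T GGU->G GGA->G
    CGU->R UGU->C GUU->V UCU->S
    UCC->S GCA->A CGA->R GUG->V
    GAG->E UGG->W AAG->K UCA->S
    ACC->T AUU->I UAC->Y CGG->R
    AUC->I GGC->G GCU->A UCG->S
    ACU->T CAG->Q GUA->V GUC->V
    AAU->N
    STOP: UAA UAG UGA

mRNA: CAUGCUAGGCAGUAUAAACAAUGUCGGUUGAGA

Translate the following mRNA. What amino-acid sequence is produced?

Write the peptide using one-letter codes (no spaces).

Answer: MLGSINNVG

Derivation:
start AUG at pos 1
pos 1: AUG -> M; peptide=M
pos 4: CUA -> L; peptide=ML
pos 7: GGC -> G; peptide=MLG
pos 10: AGU -> S; peptide=MLGS
pos 13: AUA -> I; peptide=MLGSI
pos 16: AAC -> N; peptide=MLGSIN
pos 19: AAU -> N; peptide=MLGSINN
pos 22: GUC -> V; peptide=MLGSINNV
pos 25: GGU -> G; peptide=MLGSINNVG
pos 28: UGA -> STOP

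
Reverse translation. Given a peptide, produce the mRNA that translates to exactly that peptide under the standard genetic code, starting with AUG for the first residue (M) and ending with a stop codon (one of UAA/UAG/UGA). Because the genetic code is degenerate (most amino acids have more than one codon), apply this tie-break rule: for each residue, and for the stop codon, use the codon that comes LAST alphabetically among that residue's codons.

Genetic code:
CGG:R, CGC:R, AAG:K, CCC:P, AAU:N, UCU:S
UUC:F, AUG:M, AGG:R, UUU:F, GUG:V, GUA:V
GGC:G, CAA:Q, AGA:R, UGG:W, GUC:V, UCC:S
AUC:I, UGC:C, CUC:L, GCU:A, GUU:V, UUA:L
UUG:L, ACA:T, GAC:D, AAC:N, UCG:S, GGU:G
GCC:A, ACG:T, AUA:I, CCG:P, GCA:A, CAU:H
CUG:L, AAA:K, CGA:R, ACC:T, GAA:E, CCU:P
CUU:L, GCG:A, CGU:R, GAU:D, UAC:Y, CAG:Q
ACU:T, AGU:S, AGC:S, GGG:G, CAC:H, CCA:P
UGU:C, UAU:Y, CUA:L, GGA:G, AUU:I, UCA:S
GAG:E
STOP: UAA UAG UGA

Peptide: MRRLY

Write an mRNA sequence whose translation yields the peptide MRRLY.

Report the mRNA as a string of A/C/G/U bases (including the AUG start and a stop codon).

Answer: mRNA: AUGCGUCGUUUGUAUUGA

Derivation:
residue 1: M -> AUG (start codon)
residue 2: R codons sorted = AGA,AGG,CGA,CGC,CGG,CGU -> pick last = CGU
residue 3: R codons sorted = AGA,AGG,CGA,CGC,CGG,CGU -> pick last = CGU
residue 4: L codons sorted = CUA,CUC,CUG,CUU,UUA,UUG -> pick last = UUG
residue 5: Y codons sorted = UAC,UAU -> pick last = UAU
terminator: stop codons sorted = UAA,UAG,UGA -> pick last = UGA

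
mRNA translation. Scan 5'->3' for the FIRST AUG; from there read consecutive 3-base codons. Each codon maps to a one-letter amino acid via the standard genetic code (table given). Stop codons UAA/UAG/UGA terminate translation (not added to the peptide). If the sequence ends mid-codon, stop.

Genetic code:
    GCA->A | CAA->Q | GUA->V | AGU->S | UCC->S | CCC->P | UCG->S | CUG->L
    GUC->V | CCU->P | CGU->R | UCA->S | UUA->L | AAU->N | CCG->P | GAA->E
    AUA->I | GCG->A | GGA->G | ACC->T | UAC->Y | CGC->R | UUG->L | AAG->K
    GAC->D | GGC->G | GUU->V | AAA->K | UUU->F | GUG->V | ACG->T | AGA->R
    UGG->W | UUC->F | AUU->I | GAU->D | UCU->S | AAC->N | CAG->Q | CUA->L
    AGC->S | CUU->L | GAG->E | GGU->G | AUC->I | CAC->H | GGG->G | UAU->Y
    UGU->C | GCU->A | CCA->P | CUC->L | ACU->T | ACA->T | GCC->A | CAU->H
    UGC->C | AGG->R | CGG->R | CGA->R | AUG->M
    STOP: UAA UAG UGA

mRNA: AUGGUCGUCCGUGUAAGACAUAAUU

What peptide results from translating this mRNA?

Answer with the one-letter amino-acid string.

Answer: MVVRVRHN

Derivation:
start AUG at pos 0
pos 0: AUG -> M; peptide=M
pos 3: GUC -> V; peptide=MV
pos 6: GUC -> V; peptide=MVV
pos 9: CGU -> R; peptide=MVVR
pos 12: GUA -> V; peptide=MVVRV
pos 15: AGA -> R; peptide=MVVRVR
pos 18: CAU -> H; peptide=MVVRVRH
pos 21: AAU -> N; peptide=MVVRVRHN
pos 24: only 1 nt remain (<3), stop (end of mRNA)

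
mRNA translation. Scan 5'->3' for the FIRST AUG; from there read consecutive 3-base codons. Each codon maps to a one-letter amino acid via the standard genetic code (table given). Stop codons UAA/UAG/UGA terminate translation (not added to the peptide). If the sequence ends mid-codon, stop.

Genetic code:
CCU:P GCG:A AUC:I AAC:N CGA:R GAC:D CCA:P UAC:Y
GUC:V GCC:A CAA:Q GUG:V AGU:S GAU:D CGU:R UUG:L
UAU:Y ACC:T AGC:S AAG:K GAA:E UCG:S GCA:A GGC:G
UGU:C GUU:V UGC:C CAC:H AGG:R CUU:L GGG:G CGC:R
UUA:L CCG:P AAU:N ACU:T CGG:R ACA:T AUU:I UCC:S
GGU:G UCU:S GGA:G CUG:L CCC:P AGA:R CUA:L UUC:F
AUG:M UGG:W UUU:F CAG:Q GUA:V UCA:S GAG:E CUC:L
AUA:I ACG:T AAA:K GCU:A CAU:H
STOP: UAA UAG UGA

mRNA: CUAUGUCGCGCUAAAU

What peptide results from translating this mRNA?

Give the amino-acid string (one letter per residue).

start AUG at pos 2
pos 2: AUG -> M; peptide=M
pos 5: UCG -> S; peptide=MS
pos 8: CGC -> R; peptide=MSR
pos 11: UAA -> STOP

Answer: MSR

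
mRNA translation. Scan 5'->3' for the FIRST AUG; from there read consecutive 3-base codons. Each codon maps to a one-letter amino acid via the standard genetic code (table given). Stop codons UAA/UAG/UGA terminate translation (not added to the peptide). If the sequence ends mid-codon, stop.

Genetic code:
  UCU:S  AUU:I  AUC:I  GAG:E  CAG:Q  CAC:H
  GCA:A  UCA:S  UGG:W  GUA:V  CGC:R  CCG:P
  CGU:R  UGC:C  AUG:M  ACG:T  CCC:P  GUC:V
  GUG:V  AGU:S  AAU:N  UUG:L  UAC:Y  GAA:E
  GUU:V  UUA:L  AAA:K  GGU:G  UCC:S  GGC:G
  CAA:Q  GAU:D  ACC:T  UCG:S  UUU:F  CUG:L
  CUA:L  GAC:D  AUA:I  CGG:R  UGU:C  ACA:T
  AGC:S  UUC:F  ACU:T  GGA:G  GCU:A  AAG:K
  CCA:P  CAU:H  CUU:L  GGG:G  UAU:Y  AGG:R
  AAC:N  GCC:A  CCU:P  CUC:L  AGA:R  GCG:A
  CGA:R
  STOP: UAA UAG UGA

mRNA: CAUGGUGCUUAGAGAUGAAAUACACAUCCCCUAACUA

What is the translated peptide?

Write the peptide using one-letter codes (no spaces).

start AUG at pos 1
pos 1: AUG -> M; peptide=M
pos 4: GUG -> V; peptide=MV
pos 7: CUU -> L; peptide=MVL
pos 10: AGA -> R; peptide=MVLR
pos 13: GAU -> D; peptide=MVLRD
pos 16: GAA -> E; peptide=MVLRDE
pos 19: AUA -> I; peptide=MVLRDEI
pos 22: CAC -> H; peptide=MVLRDEIH
pos 25: AUC -> I; peptide=MVLRDEIHI
pos 28: CCC -> P; peptide=MVLRDEIHIP
pos 31: UAA -> STOP

Answer: MVLRDEIHIP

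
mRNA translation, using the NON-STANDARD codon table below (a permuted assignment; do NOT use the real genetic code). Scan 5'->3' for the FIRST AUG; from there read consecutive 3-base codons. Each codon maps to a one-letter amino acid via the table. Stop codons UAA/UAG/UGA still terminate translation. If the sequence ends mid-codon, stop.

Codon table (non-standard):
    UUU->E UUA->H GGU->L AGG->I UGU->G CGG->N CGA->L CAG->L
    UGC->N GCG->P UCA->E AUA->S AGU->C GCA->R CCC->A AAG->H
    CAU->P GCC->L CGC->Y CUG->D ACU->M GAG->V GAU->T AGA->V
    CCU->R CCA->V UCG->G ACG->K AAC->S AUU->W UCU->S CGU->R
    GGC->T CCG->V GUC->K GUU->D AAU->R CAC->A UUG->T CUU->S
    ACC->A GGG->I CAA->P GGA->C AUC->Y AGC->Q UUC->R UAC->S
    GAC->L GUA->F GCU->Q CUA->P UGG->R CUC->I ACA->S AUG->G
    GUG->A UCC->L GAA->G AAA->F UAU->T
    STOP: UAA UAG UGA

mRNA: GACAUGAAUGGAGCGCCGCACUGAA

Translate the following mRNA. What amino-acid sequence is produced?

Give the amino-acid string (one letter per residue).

start AUG at pos 3
pos 3: AUG -> G; peptide=G
pos 6: AAU -> R; peptide=GR
pos 9: GGA -> C; peptide=GRC
pos 12: GCG -> P; peptide=GRCP
pos 15: CCG -> V; peptide=GRCPV
pos 18: CAC -> A; peptide=GRCPVA
pos 21: UGA -> STOP

Answer: GRCPVA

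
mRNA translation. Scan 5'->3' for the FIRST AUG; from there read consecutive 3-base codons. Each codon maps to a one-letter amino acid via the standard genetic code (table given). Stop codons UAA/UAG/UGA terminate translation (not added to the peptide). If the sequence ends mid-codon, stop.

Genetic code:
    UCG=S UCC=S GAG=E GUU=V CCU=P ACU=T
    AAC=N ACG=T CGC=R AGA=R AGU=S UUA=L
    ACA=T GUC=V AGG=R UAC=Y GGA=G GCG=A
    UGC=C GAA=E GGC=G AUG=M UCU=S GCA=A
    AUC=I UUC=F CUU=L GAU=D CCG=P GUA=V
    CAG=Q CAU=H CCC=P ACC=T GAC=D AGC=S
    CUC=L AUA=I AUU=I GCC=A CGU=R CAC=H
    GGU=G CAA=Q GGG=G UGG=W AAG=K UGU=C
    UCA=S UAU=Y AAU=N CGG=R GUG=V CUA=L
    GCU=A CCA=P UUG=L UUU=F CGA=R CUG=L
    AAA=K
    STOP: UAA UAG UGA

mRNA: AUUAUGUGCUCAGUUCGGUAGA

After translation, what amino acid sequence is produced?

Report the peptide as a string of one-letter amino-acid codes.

start AUG at pos 3
pos 3: AUG -> M; peptide=M
pos 6: UGC -> C; peptide=MC
pos 9: UCA -> S; peptide=MCS
pos 12: GUU -> V; peptide=MCSV
pos 15: CGG -> R; peptide=MCSVR
pos 18: UAG -> STOP

Answer: MCSVR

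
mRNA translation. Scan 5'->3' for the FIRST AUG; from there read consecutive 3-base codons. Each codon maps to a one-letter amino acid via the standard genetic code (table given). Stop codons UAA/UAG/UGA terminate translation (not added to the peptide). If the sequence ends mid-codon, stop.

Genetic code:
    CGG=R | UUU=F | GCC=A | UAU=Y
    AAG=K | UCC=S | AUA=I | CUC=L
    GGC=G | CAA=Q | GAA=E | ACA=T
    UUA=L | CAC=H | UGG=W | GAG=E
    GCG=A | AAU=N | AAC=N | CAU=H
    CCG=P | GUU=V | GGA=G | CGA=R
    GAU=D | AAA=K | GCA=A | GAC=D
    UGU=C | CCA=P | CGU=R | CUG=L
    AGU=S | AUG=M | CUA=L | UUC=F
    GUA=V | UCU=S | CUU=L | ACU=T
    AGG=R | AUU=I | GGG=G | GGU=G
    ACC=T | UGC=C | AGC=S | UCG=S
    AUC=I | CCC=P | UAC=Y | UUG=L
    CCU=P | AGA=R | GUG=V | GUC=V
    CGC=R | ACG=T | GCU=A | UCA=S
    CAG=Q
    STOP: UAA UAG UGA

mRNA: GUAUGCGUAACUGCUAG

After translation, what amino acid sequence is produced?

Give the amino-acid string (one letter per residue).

start AUG at pos 2
pos 2: AUG -> M; peptide=M
pos 5: CGU -> R; peptide=MR
pos 8: AAC -> N; peptide=MRN
pos 11: UGC -> C; peptide=MRNC
pos 14: UAG -> STOP

Answer: MRNC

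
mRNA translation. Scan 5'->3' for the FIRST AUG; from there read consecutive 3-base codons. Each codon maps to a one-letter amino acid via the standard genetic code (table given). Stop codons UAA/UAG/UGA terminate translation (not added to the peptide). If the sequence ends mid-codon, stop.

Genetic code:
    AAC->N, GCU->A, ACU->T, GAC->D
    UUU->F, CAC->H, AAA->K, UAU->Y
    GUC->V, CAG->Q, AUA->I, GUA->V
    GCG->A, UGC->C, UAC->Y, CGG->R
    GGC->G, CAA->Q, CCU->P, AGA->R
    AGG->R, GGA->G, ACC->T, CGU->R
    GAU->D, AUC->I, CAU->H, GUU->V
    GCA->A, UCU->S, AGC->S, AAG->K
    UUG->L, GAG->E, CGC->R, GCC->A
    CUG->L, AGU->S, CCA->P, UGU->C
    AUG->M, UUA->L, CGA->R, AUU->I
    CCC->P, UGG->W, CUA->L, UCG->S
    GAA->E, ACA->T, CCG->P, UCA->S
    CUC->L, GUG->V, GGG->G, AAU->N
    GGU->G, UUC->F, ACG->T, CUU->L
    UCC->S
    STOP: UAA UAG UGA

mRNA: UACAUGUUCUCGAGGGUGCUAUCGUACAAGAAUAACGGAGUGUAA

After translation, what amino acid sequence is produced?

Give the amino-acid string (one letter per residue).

start AUG at pos 3
pos 3: AUG -> M; peptide=M
pos 6: UUC -> F; peptide=MF
pos 9: UCG -> S; peptide=MFS
pos 12: AGG -> R; peptide=MFSR
pos 15: GUG -> V; peptide=MFSRV
pos 18: CUA -> L; peptide=MFSRVL
pos 21: UCG -> S; peptide=MFSRVLS
pos 24: UAC -> Y; peptide=MFSRVLSY
pos 27: AAG -> K; peptide=MFSRVLSYK
pos 30: AAU -> N; peptide=MFSRVLSYKN
pos 33: AAC -> N; peptide=MFSRVLSYKNN
pos 36: GGA -> G; peptide=MFSRVLSYKNNG
pos 39: GUG -> V; peptide=MFSRVLSYKNNGV
pos 42: UAA -> STOP

Answer: MFSRVLSYKNNGV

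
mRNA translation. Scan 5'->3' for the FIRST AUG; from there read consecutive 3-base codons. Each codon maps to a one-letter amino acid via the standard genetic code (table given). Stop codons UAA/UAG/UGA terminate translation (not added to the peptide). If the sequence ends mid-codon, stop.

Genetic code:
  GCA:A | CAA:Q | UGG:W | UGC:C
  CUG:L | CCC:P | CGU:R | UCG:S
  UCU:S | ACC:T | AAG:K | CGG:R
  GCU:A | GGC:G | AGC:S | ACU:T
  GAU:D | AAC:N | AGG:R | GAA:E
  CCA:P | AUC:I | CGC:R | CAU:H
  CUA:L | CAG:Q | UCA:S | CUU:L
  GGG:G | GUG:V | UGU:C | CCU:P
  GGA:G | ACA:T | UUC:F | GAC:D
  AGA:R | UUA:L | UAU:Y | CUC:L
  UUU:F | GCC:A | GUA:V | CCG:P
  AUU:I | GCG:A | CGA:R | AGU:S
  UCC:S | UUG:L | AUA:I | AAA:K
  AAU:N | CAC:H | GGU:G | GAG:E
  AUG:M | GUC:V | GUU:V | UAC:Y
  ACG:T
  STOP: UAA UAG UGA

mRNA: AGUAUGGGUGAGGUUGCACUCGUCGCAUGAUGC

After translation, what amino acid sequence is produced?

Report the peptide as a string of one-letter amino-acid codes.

Answer: MGEVALVA

Derivation:
start AUG at pos 3
pos 3: AUG -> M; peptide=M
pos 6: GGU -> G; peptide=MG
pos 9: GAG -> E; peptide=MGE
pos 12: GUU -> V; peptide=MGEV
pos 15: GCA -> A; peptide=MGEVA
pos 18: CUC -> L; peptide=MGEVAL
pos 21: GUC -> V; peptide=MGEVALV
pos 24: GCA -> A; peptide=MGEVALVA
pos 27: UGA -> STOP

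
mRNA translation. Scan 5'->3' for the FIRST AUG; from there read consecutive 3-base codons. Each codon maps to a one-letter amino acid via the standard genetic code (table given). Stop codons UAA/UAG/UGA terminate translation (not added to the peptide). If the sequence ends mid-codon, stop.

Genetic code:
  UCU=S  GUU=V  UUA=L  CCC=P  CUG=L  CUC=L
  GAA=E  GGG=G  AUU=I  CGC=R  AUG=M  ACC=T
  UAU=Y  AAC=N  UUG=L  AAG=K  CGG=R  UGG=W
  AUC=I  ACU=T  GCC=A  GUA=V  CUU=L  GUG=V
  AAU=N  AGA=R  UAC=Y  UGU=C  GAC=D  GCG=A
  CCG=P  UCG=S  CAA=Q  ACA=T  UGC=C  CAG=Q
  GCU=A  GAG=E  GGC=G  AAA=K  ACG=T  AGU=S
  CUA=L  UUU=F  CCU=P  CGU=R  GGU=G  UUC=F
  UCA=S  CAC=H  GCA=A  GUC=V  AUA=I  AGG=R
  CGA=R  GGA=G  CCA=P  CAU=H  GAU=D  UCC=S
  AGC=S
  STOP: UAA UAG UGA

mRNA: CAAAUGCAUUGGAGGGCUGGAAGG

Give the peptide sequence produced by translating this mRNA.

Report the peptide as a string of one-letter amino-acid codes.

Answer: MHWRAGR

Derivation:
start AUG at pos 3
pos 3: AUG -> M; peptide=M
pos 6: CAU -> H; peptide=MH
pos 9: UGG -> W; peptide=MHW
pos 12: AGG -> R; peptide=MHWR
pos 15: GCU -> A; peptide=MHWRA
pos 18: GGA -> G; peptide=MHWRAG
pos 21: AGG -> R; peptide=MHWRAGR
pos 24: only 0 nt remain (<3), stop (end of mRNA)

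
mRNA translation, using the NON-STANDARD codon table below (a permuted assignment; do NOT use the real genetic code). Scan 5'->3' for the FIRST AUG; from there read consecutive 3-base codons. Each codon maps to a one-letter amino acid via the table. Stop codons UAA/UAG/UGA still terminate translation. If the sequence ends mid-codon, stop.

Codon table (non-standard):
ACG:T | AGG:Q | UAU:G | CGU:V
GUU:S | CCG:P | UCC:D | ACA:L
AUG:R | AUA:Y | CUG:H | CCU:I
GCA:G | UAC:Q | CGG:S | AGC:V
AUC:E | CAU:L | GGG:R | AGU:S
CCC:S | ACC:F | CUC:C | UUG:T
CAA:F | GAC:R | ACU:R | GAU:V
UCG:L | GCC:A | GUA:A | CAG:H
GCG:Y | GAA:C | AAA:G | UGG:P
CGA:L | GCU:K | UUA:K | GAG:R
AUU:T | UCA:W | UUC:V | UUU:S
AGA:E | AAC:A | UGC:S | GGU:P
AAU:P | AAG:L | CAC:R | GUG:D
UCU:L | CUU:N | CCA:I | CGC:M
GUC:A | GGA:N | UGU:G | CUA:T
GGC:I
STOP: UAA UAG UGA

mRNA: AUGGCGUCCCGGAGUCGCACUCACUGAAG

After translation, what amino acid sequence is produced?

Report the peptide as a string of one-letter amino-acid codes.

start AUG at pos 0
pos 0: AUG -> R; peptide=R
pos 3: GCG -> Y; peptide=RY
pos 6: UCC -> D; peptide=RYD
pos 9: CGG -> S; peptide=RYDS
pos 12: AGU -> S; peptide=RYDSS
pos 15: CGC -> M; peptide=RYDSSM
pos 18: ACU -> R; peptide=RYDSSMR
pos 21: CAC -> R; peptide=RYDSSMRR
pos 24: UGA -> STOP

Answer: RYDSSMRR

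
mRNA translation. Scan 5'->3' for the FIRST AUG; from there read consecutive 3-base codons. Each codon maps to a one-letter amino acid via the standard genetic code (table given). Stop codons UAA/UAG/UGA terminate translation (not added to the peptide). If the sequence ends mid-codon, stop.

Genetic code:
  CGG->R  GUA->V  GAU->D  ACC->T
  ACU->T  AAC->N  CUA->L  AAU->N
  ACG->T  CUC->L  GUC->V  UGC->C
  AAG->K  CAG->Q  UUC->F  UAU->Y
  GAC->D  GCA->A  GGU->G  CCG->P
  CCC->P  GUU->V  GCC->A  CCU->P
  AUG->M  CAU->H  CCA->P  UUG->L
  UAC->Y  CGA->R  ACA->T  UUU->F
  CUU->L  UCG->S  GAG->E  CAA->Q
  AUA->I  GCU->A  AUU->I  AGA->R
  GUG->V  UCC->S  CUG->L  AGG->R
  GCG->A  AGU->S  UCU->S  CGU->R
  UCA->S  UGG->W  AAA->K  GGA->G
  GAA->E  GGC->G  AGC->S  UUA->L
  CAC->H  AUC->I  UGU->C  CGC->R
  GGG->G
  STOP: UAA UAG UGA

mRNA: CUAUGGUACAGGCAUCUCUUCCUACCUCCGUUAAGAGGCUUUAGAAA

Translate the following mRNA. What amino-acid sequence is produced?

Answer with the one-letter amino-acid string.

start AUG at pos 2
pos 2: AUG -> M; peptide=M
pos 5: GUA -> V; peptide=MV
pos 8: CAG -> Q; peptide=MVQ
pos 11: GCA -> A; peptide=MVQA
pos 14: UCU -> S; peptide=MVQAS
pos 17: CUU -> L; peptide=MVQASL
pos 20: CCU -> P; peptide=MVQASLP
pos 23: ACC -> T; peptide=MVQASLPT
pos 26: UCC -> S; peptide=MVQASLPTS
pos 29: GUU -> V; peptide=MVQASLPTSV
pos 32: AAG -> K; peptide=MVQASLPTSVK
pos 35: AGG -> R; peptide=MVQASLPTSVKR
pos 38: CUU -> L; peptide=MVQASLPTSVKRL
pos 41: UAG -> STOP

Answer: MVQASLPTSVKRL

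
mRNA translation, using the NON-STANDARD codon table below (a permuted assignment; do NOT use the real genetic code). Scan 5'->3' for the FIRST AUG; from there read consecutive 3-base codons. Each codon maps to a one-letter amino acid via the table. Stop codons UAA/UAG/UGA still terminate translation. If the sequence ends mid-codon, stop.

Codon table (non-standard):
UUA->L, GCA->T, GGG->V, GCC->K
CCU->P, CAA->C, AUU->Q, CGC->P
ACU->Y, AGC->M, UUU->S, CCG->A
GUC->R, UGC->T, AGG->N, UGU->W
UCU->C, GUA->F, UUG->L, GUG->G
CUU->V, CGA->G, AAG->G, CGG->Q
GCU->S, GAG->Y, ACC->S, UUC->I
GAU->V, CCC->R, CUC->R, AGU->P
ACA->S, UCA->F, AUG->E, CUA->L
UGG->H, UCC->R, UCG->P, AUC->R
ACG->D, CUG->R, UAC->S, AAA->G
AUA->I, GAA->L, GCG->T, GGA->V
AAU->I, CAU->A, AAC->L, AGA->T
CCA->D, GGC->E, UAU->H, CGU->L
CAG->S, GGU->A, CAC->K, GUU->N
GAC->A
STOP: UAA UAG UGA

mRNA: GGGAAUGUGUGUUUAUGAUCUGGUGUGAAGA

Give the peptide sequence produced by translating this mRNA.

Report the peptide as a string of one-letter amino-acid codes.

Answer: EWNHVRG

Derivation:
start AUG at pos 4
pos 4: AUG -> E; peptide=E
pos 7: UGU -> W; peptide=EW
pos 10: GUU -> N; peptide=EWN
pos 13: UAU -> H; peptide=EWNH
pos 16: GAU -> V; peptide=EWNHV
pos 19: CUG -> R; peptide=EWNHVR
pos 22: GUG -> G; peptide=EWNHVRG
pos 25: UGA -> STOP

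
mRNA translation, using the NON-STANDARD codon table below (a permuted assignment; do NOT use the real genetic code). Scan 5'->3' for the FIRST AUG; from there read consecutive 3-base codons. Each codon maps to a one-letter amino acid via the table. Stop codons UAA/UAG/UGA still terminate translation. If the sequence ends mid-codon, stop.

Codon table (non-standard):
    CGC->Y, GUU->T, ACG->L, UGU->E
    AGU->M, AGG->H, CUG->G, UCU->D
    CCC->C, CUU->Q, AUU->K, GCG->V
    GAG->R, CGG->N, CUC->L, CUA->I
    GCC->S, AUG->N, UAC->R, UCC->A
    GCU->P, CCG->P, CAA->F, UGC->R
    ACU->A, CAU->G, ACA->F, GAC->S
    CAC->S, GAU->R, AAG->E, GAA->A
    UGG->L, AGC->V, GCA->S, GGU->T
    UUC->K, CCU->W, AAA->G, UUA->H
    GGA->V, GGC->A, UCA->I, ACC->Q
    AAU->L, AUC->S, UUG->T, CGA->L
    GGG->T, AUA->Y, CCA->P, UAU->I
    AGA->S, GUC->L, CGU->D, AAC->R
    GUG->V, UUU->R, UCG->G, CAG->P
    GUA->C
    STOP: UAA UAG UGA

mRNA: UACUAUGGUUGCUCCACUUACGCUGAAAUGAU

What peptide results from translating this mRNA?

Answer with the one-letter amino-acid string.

Answer: NTPPQLGG

Derivation:
start AUG at pos 4
pos 4: AUG -> N; peptide=N
pos 7: GUU -> T; peptide=NT
pos 10: GCU -> P; peptide=NTP
pos 13: CCA -> P; peptide=NTPP
pos 16: CUU -> Q; peptide=NTPPQ
pos 19: ACG -> L; peptide=NTPPQL
pos 22: CUG -> G; peptide=NTPPQLG
pos 25: AAA -> G; peptide=NTPPQLGG
pos 28: UGA -> STOP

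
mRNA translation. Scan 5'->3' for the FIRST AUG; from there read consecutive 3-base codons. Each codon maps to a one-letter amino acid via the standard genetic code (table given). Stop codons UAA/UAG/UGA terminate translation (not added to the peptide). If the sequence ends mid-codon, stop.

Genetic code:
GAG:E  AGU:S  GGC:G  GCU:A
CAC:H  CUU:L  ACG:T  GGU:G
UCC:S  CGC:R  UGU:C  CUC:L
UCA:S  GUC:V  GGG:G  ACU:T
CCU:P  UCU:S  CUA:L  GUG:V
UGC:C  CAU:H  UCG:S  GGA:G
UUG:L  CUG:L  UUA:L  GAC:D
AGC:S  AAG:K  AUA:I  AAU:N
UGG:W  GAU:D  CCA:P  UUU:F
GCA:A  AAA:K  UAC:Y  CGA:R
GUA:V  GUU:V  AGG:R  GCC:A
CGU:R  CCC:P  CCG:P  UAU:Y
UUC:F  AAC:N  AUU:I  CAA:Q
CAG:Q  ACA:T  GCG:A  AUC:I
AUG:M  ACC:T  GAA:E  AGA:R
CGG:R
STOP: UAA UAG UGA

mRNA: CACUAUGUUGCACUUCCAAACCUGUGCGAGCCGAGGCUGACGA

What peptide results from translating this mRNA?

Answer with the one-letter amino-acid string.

Answer: MLHFQTCASRG

Derivation:
start AUG at pos 4
pos 4: AUG -> M; peptide=M
pos 7: UUG -> L; peptide=ML
pos 10: CAC -> H; peptide=MLH
pos 13: UUC -> F; peptide=MLHF
pos 16: CAA -> Q; peptide=MLHFQ
pos 19: ACC -> T; peptide=MLHFQT
pos 22: UGU -> C; peptide=MLHFQTC
pos 25: GCG -> A; peptide=MLHFQTCA
pos 28: AGC -> S; peptide=MLHFQTCAS
pos 31: CGA -> R; peptide=MLHFQTCASR
pos 34: GGC -> G; peptide=MLHFQTCASRG
pos 37: UGA -> STOP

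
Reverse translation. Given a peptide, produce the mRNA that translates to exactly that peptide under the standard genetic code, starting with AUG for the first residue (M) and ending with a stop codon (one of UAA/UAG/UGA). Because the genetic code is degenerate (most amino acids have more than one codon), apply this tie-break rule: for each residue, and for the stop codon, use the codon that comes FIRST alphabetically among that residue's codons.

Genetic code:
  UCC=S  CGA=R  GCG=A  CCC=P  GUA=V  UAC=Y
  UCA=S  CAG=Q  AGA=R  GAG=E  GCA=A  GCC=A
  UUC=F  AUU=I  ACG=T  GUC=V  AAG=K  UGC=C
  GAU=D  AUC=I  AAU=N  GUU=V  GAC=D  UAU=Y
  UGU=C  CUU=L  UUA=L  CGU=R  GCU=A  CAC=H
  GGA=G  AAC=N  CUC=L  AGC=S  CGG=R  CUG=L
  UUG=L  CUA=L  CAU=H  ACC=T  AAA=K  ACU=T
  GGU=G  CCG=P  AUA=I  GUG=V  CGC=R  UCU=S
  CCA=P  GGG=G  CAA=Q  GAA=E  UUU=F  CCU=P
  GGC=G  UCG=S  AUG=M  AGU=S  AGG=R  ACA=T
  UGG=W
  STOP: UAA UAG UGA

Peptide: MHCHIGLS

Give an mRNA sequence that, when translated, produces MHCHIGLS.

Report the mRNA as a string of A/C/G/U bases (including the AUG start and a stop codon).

residue 1: M -> AUG (start codon)
residue 2: H codons sorted = CAC,CAU -> pick first = CAC
residue 3: C codons sorted = UGC,UGU -> pick first = UGC
residue 4: H codons sorted = CAC,CAU -> pick first = CAC
residue 5: I codons sorted = AUA,AUC,AUU -> pick first = AUA
residue 6: G codons sorted = GGA,GGC,GGG,GGU -> pick first = GGA
residue 7: L codons sorted = CUA,CUC,CUG,CUU,UUA,UUG -> pick first = CUA
residue 8: S codons sorted = AGC,AGU,UCA,UCC,UCG,UCU -> pick first = AGC
terminator: stop codons sorted = UAA,UAG,UGA -> pick first = UAA

Answer: mRNA: AUGCACUGCCACAUAGGACUAAGCUAA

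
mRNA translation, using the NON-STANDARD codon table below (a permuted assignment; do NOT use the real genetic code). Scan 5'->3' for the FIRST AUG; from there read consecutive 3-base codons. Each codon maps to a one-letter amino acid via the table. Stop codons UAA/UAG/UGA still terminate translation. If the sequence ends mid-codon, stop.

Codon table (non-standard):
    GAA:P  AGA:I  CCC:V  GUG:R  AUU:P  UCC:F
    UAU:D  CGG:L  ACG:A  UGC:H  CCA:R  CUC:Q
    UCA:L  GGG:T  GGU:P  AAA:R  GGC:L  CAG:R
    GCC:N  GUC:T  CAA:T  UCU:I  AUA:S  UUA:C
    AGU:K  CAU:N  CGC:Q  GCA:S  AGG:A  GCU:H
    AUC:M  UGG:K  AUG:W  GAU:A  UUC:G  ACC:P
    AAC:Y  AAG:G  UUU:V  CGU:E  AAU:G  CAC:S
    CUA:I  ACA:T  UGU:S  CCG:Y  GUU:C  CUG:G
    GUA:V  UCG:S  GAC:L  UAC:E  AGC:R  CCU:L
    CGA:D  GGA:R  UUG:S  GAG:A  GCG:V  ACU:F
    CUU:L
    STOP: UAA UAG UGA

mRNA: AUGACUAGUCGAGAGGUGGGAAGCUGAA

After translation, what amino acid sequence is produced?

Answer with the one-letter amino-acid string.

start AUG at pos 0
pos 0: AUG -> W; peptide=W
pos 3: ACU -> F; peptide=WF
pos 6: AGU -> K; peptide=WFK
pos 9: CGA -> D; peptide=WFKD
pos 12: GAG -> A; peptide=WFKDA
pos 15: GUG -> R; peptide=WFKDAR
pos 18: GGA -> R; peptide=WFKDARR
pos 21: AGC -> R; peptide=WFKDARRR
pos 24: UGA -> STOP

Answer: WFKDARRR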